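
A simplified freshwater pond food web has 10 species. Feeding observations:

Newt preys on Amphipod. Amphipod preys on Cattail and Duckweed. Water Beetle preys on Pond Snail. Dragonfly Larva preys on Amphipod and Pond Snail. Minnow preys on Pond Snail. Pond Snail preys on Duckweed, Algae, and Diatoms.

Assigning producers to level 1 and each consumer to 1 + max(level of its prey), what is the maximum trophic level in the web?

Producers (level 1): Algae, Cattail, Diatoms, Duckweed.
Algae → Pond Snail → Water Beetle gives Water Beetle level 3.
No species has a prey at level 3, so no species reaches level 4.

3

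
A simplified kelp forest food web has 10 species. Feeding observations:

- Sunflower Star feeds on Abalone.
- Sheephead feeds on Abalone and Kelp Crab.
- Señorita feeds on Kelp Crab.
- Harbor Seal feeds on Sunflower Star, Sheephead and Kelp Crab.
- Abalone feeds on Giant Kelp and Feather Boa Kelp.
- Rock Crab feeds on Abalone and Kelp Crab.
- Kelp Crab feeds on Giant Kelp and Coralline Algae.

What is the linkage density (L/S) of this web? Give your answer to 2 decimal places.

L/S = 1.30

There are L = 13 links among S = 10 species.
L/S = 13/10 = 1.3000 ≈ 1.30.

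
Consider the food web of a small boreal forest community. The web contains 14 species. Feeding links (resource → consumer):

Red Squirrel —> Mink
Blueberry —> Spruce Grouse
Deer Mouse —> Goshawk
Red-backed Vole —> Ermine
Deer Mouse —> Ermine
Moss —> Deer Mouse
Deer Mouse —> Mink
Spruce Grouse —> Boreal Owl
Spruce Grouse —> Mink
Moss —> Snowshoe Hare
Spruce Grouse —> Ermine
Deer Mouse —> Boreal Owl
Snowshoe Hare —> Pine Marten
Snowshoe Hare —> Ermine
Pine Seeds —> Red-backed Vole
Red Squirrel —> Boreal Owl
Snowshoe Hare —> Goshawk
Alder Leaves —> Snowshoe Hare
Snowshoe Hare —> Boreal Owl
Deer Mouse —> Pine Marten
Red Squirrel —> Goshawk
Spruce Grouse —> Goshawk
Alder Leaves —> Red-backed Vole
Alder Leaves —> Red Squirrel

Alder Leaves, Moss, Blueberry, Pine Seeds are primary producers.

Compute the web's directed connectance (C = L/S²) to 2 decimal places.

C = 0.12

The web has S = 14 species and L = 24 feeding links.
C = L / S² = 24 / 196 = 0.1224 ≈ 0.12.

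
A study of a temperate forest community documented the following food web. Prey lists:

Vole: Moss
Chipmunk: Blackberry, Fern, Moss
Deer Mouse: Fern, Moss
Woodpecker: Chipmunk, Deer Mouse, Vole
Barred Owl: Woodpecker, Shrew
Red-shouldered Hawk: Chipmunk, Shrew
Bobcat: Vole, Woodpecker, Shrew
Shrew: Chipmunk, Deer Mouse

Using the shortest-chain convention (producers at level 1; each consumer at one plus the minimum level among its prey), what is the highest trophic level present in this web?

4

Producers (level 1): Blackberry, Fern, Moss.
Following each consumer down to its lowest-level prey: Blackberry → Chipmunk → Woodpecker → Barred Owl (levels 1 through 4).
All prey of Barred Owl (Woodpecker 3, Shrew 3) are at level 3 or above, so Barred Owl is at level 1 + 3 = 4.
Every consumer has at least one prey at level 3 or below, so none exceeds level 4.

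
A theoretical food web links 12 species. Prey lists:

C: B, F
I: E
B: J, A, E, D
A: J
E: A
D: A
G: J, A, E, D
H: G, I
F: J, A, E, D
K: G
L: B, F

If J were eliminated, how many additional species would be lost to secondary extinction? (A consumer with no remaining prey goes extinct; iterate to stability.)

11

Remove J.
Round 1: A (all prey gone) → extinct.
Round 2: E (all prey gone), D (all prey gone) → extinct.
Round 3: G (all prey gone), B (all prey gone), F (all prey gone), I (all prey gone) → extinct.
Round 4: H (all prey gone), C (all prey gone), K (all prey gone), L (all prey gone) → extinct.
No further losses. Total secondary extinctions: 11.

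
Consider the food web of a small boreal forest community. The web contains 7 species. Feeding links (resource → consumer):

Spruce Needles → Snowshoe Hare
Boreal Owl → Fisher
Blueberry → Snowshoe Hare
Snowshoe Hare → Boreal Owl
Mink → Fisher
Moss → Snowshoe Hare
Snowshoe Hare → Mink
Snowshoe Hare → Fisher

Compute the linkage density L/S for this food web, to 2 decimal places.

L/S = 1.14

There are L = 8 links among S = 7 species.
L/S = 8/7 = 1.1429 ≈ 1.14.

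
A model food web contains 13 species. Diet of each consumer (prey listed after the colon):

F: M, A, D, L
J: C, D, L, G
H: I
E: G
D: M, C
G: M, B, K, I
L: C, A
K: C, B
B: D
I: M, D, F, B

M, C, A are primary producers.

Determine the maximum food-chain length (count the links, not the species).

5 links

One longest chain: M → D → F → I → G → J.
It has 6 species and 5 links.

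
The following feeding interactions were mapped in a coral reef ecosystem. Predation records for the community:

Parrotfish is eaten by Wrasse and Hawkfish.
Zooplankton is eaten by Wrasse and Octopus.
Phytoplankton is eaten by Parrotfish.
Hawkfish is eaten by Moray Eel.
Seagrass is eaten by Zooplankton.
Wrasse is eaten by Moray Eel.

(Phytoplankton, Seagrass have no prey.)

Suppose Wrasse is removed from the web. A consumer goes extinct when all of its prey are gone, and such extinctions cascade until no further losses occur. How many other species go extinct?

0

Remove Wrasse.
Every predator of it retains at least one other prey: Moray Eel still has Hawkfish.
No consumer loses all prey, so no secondary extinctions occur.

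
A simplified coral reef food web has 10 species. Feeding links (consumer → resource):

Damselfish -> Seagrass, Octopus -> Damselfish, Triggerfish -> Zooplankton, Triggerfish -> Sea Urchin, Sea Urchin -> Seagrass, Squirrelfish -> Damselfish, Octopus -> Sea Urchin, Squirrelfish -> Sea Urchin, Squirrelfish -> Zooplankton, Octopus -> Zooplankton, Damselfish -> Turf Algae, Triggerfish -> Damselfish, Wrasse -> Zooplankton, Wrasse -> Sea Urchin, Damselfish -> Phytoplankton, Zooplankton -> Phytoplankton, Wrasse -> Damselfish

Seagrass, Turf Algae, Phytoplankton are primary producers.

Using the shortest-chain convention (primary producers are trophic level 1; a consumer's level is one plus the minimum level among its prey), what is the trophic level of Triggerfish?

Trophic level 3

Phytoplankton is a producer → level 1.
Zooplankton eats Phytoplankton → level 2.
Triggerfish eats Zooplankton → level 3.
No prey of Triggerfish is below level 2, so 3 is the minimum.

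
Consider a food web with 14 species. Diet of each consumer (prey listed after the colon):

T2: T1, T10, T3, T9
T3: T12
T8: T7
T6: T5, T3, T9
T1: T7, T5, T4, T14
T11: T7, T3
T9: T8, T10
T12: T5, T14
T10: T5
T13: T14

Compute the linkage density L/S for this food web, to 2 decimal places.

There are L = 21 links among S = 14 species.
L/S = 21/14 = 1.5000 ≈ 1.50.

L/S = 1.50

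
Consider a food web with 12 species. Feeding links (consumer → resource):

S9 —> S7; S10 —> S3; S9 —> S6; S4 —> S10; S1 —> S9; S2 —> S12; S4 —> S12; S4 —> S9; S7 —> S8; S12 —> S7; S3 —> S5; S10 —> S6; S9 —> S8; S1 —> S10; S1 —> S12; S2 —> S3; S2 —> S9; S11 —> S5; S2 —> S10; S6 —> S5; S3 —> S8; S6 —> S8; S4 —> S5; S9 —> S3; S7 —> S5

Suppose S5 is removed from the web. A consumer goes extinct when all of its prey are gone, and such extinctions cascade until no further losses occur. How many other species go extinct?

1

Remove S5.
Round 1: S11 (all prey gone) → extinct.
No further losses. Total secondary extinctions: 1.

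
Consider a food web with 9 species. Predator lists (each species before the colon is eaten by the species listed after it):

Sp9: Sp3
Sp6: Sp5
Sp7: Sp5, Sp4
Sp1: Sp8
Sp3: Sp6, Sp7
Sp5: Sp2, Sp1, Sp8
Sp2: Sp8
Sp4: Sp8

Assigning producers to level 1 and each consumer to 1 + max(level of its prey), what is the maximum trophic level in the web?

6

Producers (level 1): Sp9.
Sp9 → Sp3 → Sp6 → Sp5 → Sp2 → Sp8 gives Sp8 level 6.
No species has a prey at level 6, so no species reaches level 7.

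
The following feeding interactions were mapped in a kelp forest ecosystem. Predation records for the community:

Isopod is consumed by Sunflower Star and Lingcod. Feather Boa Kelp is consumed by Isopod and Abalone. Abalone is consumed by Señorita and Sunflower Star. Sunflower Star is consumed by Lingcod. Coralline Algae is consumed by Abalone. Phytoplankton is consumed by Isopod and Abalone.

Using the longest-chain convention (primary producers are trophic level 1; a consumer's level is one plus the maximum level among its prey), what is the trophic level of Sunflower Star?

Trophic level 3

Phytoplankton is a producer → level 1.
Isopod eats Phytoplankton (level 1); other prey at levels: Feather Boa Kelp 1 → level 2.
Sunflower Star eats Isopod (level 2); other prey at levels: Abalone 2 → level 3.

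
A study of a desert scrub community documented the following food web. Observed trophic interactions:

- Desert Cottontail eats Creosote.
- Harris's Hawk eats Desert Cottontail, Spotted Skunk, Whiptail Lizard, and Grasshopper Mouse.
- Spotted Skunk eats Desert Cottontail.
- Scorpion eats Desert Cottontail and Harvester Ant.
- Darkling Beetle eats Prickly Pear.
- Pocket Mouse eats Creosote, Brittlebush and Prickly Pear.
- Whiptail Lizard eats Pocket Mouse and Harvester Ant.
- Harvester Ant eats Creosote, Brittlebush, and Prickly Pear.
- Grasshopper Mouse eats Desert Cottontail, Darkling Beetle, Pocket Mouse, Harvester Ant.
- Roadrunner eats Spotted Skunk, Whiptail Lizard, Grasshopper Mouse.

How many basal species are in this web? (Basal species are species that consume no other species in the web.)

Basal species (no prey listed): Creosote, Prickly Pear, Brittlebush.
Count: 3.

3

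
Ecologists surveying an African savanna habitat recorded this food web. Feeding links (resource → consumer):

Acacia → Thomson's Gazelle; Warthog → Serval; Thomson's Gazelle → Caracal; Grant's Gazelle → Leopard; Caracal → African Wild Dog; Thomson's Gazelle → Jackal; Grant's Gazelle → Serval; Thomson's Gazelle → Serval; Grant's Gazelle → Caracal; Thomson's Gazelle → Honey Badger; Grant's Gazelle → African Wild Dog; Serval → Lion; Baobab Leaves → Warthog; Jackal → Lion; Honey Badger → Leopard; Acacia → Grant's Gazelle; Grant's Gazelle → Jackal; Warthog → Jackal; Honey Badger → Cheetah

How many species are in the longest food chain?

One longest chain: Acacia → Grant's Gazelle → Caracal → African Wild Dog.
It has 4 species and 3 links.

4 species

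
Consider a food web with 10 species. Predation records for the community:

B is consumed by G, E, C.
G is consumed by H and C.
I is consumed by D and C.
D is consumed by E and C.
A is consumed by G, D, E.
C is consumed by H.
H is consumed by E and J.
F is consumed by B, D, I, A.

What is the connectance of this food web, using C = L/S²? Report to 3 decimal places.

C = 0.190

The web has S = 10 species and L = 19 feeding links.
C = L / S² = 19 / 100 = 0.1900 ≈ 0.190.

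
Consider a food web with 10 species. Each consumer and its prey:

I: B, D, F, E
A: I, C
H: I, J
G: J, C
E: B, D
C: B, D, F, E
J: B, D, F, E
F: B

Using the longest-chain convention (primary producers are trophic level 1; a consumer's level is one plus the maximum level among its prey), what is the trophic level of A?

B is a producer → level 1.
F eats B → level 2.
I eats F (level 2); other prey at levels: B 1, D 1, E 2 → level 3.
A eats I (level 3); other prey at levels: C 3 → level 4.

Trophic level 4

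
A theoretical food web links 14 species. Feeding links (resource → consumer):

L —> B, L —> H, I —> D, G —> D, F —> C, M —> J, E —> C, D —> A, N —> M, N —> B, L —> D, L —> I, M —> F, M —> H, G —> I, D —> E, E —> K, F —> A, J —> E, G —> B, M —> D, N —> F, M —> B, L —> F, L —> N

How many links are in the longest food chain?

One longest chain: L → N → M → J → E → K.
It has 6 species and 5 links.

5 links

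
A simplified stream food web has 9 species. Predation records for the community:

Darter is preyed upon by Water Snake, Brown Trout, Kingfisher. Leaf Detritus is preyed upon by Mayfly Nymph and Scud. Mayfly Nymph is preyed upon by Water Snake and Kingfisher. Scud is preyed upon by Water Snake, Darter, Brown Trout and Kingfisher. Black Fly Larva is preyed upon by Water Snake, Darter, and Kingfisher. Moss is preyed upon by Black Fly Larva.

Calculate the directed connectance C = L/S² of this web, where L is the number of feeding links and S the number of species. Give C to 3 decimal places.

C = 0.185

The web has S = 9 species and L = 15 feeding links.
C = L / S² = 15 / 81 = 0.1852 ≈ 0.185.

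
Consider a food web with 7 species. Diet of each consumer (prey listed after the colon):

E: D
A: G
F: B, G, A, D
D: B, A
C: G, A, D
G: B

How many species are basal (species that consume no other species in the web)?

1

Basal species (no prey listed): B.
Count: 1.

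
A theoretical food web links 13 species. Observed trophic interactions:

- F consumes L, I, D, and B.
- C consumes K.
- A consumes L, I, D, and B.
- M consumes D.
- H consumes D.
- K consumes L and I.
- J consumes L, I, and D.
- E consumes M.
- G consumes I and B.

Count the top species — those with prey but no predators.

7

Top species (has prey, but nothing eats it): F, J, G, A, H, E, C.
Count: 7.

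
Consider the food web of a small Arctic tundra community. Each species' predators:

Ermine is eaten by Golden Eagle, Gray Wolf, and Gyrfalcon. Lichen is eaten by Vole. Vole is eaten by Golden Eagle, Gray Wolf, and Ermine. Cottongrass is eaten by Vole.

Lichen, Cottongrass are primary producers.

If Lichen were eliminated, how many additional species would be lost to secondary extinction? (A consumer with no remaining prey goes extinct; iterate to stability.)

0

Remove Lichen.
Every predator of it retains at least one other prey: Vole still has Cottongrass.
No consumer loses all prey, so no secondary extinctions occur.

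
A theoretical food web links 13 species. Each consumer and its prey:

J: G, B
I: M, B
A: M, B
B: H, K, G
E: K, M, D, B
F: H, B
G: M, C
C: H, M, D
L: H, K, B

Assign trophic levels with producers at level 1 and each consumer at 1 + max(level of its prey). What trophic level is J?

Trophic level 5

H is a producer → level 1.
C eats H (level 1); other prey at levels: M 1, D 1 → level 2.
G eats C (level 2); other prey at levels: M 1 → level 3.
B eats G (level 3); other prey at levels: H 1, K 1 → level 4.
J eats B (level 4); other prey at levels: G 3 → level 5.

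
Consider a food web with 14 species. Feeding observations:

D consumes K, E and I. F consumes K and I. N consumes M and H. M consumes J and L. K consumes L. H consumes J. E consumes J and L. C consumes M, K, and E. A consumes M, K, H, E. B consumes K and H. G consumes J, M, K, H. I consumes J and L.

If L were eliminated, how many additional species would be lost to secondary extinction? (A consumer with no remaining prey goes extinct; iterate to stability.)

Remove L.
Round 1: K (all prey gone) → extinct.
No further losses. Total secondary extinctions: 1.

1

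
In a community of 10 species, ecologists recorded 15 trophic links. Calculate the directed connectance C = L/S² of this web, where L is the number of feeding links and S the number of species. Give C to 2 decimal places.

C = 0.15

The web has S = 10 species and L = 15 feeding links.
C = L / S² = 15 / 100 = 0.1500 ≈ 0.15.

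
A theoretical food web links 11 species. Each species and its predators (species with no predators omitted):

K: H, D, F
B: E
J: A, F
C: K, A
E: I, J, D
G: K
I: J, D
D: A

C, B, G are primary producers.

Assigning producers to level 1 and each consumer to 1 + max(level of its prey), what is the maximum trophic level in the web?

5

Producers (level 1): C, B, G.
B → E → I → J → F gives F level 5.
No species has a prey at level 5, so no species reaches level 6.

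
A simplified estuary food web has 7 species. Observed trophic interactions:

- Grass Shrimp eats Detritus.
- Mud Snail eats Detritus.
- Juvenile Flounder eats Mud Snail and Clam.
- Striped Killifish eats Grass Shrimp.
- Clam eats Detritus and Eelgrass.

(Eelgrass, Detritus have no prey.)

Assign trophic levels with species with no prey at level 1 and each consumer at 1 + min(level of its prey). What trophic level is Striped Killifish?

Detritus has no prey (basal) → level 1.
Grass Shrimp eats Detritus → level 2.
Striped Killifish eats Grass Shrimp → level 3.
No prey of Striped Killifish is below level 2, so 3 is the minimum.

Trophic level 3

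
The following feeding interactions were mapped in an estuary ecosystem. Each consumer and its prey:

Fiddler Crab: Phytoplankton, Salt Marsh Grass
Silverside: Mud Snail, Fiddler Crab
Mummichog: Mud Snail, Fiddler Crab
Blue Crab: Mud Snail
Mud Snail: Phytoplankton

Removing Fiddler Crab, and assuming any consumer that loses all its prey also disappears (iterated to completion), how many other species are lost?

0

Remove Fiddler Crab.
Every predator of it retains at least one other prey: Silverside still has Mud Snail; Mummichog still has Mud Snail.
No consumer loses all prey, so no secondary extinctions occur.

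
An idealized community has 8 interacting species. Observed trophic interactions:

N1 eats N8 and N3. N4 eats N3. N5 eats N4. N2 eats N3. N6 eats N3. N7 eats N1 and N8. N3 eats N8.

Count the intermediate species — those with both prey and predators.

3

Intermediate species (has both prey and predators): N3, N1, N4.
Count: 3.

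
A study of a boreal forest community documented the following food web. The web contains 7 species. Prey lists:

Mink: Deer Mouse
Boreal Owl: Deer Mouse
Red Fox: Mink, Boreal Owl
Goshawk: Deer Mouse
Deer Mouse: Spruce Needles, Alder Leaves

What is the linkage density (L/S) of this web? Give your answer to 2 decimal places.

There are L = 7 links among S = 7 species.
L/S = 7/7 = 1.0000 ≈ 1.00.

L/S = 1.00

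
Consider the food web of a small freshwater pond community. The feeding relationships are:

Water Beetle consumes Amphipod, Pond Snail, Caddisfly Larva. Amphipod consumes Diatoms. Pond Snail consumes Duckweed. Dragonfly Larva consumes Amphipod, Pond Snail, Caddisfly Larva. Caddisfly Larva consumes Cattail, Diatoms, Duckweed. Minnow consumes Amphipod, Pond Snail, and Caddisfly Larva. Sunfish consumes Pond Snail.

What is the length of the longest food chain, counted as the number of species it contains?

3 species

One longest chain: Duckweed → Pond Snail → Sunfish.
It has 3 species and 2 links.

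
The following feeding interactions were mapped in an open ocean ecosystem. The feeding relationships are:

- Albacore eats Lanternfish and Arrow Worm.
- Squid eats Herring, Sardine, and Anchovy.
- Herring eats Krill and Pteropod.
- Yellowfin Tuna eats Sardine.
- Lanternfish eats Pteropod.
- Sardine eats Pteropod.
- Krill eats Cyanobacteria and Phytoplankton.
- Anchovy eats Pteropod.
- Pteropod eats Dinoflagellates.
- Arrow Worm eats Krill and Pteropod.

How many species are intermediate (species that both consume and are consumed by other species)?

Intermediate species (has both prey and predators): Pteropod, Krill, Arrow Worm, Herring, Anchovy, Sardine, Lanternfish.
Count: 7.

7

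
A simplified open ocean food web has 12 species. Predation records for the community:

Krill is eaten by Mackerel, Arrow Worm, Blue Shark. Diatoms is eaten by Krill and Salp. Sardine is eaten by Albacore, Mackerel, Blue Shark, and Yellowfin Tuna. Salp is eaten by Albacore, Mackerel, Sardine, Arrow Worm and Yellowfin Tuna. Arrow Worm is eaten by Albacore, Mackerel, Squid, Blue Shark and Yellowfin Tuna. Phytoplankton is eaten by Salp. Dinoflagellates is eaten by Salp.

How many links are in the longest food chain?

One longest chain: Diatoms → Salp → Arrow Worm → Squid.
It has 4 species and 3 links.

3 links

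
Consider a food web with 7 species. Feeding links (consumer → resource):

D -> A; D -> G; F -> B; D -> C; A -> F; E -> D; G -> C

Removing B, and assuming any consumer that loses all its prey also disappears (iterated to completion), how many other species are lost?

Remove B.
Round 1: F (all prey gone) → extinct.
Round 2: A (all prey gone) → extinct.
No further losses. Total secondary extinctions: 2.

2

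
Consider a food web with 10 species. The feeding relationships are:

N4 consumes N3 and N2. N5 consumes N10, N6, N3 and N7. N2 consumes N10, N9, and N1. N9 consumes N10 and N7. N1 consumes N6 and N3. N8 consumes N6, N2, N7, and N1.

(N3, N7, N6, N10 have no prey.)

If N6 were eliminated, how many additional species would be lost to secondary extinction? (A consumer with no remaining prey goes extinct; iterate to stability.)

Remove N6.
Every predator of it retains at least one other prey: N1 still has N3; N5 still has N3, N7, N10; N8 still has N7, N1, N2.
No consumer loses all prey, so no secondary extinctions occur.

0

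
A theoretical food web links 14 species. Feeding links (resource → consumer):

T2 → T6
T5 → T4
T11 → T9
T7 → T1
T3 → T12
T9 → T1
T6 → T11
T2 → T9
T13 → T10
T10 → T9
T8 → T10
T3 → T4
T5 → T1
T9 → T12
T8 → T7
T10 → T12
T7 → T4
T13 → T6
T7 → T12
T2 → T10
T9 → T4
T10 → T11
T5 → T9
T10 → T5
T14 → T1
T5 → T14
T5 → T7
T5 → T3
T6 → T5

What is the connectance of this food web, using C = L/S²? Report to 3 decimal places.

C = 0.148

The web has S = 14 species and L = 29 feeding links.
C = L / S² = 29 / 196 = 0.1480 ≈ 0.148.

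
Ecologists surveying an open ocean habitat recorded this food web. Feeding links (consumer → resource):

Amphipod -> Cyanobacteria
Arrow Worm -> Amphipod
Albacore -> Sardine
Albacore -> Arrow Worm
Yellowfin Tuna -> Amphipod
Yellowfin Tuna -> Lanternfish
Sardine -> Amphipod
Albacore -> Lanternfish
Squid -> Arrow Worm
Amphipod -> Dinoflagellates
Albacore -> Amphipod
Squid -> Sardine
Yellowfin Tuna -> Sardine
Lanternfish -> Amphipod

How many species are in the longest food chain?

One longest chain: Dinoflagellates → Amphipod → Lanternfish → Albacore.
It has 4 species and 3 links.

4 species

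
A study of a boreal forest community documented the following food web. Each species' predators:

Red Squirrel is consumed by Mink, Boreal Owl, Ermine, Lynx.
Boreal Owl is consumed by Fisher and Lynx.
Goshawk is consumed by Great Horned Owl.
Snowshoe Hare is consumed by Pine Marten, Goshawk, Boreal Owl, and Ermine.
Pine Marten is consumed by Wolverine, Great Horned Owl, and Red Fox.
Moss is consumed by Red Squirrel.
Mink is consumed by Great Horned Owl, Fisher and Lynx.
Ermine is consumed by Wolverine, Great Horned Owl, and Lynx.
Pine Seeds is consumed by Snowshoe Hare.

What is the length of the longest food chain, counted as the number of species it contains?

One longest chain: Pine Seeds → Snowshoe Hare → Pine Marten → Great Horned Owl.
It has 4 species and 3 links.

4 species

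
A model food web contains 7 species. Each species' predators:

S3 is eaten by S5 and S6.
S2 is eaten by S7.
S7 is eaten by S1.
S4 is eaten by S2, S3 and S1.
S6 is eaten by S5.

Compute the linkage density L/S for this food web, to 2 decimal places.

L/S = 1.14

There are L = 8 links among S = 7 species.
L/S = 8/7 = 1.1429 ≈ 1.14.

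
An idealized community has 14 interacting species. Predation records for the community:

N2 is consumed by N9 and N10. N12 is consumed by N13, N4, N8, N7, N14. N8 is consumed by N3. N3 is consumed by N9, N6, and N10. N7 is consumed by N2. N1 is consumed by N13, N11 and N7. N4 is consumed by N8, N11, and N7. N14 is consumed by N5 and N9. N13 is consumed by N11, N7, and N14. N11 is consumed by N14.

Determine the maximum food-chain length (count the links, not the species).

One longest chain: N12 → N4 → N8 → N3 → N6.
It has 5 species and 4 links.

4 links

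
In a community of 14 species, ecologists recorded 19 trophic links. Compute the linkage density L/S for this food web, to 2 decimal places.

There are L = 19 links among S = 14 species.
L/S = 19/14 = 1.3571 ≈ 1.36.

L/S = 1.36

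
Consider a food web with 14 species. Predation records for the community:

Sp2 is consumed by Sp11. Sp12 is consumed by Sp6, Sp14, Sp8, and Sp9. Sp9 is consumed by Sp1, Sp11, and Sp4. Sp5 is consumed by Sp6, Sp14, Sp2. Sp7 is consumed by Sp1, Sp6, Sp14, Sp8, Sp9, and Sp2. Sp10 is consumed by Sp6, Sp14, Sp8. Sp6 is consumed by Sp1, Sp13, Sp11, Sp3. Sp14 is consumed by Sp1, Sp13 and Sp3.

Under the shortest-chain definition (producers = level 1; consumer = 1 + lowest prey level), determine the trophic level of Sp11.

Trophic level 3

Sp12 is a producer → level 1.
Sp9 eats Sp12 → level 2.
Sp11 eats Sp9 → level 3.
No prey of Sp11 is below level 2, so 3 is the minimum.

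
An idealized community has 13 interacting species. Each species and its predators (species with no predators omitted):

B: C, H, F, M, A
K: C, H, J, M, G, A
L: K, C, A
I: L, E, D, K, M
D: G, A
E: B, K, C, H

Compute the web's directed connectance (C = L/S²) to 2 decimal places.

The web has S = 13 species and L = 25 feeding links.
C = L / S² = 25 / 169 = 0.1479 ≈ 0.15.

C = 0.15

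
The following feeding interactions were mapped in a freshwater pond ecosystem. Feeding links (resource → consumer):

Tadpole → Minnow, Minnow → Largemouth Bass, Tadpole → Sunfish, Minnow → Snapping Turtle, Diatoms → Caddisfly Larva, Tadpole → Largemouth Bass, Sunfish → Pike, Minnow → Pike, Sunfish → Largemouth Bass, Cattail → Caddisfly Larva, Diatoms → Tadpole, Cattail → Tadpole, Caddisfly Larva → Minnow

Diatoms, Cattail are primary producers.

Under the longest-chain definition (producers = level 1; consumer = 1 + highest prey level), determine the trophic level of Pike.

Diatoms is a producer → level 1.
Caddisfly Larva eats Diatoms (level 1); other prey at levels: Cattail 1 → level 2.
Minnow eats Caddisfly Larva (level 2); other prey at levels: Tadpole 2 → level 3.
Pike eats Minnow (level 3); other prey at levels: Sunfish 3 → level 4.

Trophic level 4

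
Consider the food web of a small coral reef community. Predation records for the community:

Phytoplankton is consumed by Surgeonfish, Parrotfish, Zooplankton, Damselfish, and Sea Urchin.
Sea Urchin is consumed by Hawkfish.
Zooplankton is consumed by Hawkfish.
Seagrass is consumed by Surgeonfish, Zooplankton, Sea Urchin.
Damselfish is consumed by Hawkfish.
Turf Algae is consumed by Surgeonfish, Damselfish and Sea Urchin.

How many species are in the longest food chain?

One longest chain: Seagrass → Zooplankton → Hawkfish.
It has 3 species and 2 links.

3 species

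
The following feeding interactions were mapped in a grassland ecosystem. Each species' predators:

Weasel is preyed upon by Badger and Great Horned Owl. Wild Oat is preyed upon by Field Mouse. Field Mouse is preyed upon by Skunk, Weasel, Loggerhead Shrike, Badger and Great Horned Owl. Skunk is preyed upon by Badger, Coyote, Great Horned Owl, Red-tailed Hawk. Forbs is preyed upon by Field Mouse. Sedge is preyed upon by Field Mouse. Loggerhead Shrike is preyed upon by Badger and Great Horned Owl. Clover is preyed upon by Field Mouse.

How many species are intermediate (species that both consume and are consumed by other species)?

4

Intermediate species (has both prey and predators): Field Mouse, Skunk, Loggerhead Shrike, Weasel.
Count: 4.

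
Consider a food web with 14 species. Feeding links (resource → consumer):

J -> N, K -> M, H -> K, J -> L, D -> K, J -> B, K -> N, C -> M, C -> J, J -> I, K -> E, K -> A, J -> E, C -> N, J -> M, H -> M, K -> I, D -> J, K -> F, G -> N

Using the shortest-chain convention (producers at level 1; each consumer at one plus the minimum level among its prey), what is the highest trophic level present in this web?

3

Producers (level 1): H, D, G, C.
Following each consumer down to its lowest-level prey: D → J → B (levels 1 through 3).
All prey of B (J 2) are at level 2 or above, so B is at level 1 + 2 = 3.
Every consumer has at least one prey at level 2 or below, so none exceeds level 3.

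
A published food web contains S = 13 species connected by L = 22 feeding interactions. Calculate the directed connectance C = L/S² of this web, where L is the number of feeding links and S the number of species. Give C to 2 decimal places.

The web has S = 13 species and L = 22 feeding links.
C = L / S² = 22 / 169 = 0.1302 ≈ 0.13.

C = 0.13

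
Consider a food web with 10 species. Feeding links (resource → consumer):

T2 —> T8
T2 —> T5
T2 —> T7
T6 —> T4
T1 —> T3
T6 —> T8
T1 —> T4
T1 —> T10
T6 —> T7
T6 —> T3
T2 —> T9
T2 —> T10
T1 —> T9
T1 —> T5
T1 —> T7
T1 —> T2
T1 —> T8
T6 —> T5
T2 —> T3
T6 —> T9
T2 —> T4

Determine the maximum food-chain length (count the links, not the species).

2 links

One longest chain: T1 → T2 → T8.
It has 3 species and 2 links.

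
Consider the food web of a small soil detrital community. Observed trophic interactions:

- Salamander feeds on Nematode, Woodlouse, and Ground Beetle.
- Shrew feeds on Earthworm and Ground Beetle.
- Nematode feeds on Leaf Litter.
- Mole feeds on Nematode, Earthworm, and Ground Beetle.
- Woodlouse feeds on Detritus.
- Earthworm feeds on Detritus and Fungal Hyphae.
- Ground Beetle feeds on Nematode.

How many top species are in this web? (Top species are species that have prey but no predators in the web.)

Top species (has prey, but nothing eats it): Salamander, Mole, Shrew.
Count: 3.

3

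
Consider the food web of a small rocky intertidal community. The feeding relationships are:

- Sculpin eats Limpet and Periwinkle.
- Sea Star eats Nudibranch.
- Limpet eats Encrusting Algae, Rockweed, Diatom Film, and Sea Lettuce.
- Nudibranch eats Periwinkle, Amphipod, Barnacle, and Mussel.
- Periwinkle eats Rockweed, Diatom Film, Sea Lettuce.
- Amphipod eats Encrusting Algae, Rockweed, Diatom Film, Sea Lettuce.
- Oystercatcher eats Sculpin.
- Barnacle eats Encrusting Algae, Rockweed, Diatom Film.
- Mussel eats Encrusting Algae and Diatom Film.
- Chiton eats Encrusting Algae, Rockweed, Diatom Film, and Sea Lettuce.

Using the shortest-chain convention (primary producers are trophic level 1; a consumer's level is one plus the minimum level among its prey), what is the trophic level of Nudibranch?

Trophic level 3

Diatom Film is a producer → level 1.
Periwinkle eats Diatom Film → level 2.
Nudibranch eats Periwinkle → level 3.
No prey of Nudibranch is below level 2, so 3 is the minimum.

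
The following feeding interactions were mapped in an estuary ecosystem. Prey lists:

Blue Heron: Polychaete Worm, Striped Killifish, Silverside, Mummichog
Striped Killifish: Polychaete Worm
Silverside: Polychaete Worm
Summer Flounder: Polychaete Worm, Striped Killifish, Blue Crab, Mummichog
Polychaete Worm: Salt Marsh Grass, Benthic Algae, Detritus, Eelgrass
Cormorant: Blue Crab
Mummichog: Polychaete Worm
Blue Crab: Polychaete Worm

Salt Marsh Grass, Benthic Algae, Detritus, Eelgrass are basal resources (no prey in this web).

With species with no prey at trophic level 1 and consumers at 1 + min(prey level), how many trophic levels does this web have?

4

Basal resources (level 1): Salt Marsh Grass, Benthic Algae, Detritus, Eelgrass.
Following each consumer down to its lowest-level prey: Salt Marsh Grass → Polychaete Worm → Blue Crab → Cormorant (levels 1 through 4).
All prey of Cormorant (Blue Crab 3) are at level 3 or above, so Cormorant is at level 1 + 3 = 4.
Every consumer has at least one prey at level 3 or below, so none exceeds level 4.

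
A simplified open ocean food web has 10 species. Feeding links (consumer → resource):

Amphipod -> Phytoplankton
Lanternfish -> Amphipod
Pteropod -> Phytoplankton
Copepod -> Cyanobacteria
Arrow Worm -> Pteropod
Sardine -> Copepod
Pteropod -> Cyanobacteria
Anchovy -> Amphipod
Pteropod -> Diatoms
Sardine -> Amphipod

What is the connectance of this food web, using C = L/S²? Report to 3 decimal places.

The web has S = 10 species and L = 10 feeding links.
C = L / S² = 10 / 100 = 0.1000 ≈ 0.100.

C = 0.100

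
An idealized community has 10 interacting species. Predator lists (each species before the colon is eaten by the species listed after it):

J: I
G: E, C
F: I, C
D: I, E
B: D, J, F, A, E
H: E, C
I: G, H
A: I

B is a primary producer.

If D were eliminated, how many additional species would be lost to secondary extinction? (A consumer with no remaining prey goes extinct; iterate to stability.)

0

Remove D.
Every predator of it retains at least one other prey: I still has J, F, A; E still has B, G, H.
No consumer loses all prey, so no secondary extinctions occur.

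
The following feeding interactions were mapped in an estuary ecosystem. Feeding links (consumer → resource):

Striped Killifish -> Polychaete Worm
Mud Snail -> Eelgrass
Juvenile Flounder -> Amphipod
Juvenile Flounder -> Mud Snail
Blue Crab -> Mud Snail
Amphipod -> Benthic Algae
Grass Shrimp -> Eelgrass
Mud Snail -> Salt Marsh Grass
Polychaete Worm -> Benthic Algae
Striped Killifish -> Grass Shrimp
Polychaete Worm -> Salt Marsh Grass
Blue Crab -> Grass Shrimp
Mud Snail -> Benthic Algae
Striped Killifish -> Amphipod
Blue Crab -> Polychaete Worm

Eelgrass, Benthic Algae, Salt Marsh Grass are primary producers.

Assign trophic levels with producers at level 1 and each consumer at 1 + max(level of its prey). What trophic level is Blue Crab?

Trophic level 3

Benthic Algae is a producer → level 1.
Polychaete Worm eats Benthic Algae (level 1); other prey at levels: Salt Marsh Grass 1 → level 2.
Blue Crab eats Polychaete Worm (level 2); other prey at levels: Grass Shrimp 2, Mud Snail 2 → level 3.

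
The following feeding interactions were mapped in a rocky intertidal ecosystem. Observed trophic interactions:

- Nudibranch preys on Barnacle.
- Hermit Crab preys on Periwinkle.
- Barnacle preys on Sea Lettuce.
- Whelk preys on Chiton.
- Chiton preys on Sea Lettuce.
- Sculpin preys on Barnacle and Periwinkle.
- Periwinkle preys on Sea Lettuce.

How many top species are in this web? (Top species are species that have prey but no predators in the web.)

Top species (has prey, but nothing eats it): Sculpin, Nudibranch, Whelk, Hermit Crab.
Count: 4.

4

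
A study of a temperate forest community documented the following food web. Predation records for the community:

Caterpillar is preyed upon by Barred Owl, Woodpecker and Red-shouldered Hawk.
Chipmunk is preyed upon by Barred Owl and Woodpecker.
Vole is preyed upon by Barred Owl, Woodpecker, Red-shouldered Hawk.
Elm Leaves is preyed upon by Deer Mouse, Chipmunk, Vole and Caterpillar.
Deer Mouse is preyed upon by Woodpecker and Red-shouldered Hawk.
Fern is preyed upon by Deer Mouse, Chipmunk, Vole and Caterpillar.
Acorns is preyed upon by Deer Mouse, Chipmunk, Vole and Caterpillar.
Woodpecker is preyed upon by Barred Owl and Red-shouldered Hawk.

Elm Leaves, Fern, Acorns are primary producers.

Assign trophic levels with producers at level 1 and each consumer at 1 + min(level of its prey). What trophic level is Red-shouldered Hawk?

Trophic level 3

Elm Leaves is a producer → level 1.
Caterpillar eats Elm Leaves → level 2.
Red-shouldered Hawk eats Caterpillar → level 3.
No prey of Red-shouldered Hawk is below level 2, so 3 is the minimum.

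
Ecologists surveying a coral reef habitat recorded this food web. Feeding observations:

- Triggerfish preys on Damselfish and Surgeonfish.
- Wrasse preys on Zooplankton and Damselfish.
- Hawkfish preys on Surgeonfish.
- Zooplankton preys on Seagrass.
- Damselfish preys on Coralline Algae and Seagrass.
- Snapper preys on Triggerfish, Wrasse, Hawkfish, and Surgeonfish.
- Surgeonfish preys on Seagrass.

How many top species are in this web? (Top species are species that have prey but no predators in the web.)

Top species (has prey, but nothing eats it): Snapper.
Count: 1.

1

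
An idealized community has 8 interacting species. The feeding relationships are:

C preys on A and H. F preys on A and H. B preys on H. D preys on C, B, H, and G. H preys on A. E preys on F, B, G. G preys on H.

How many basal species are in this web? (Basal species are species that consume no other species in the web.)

Basal species (no prey listed): A.
Count: 1.

1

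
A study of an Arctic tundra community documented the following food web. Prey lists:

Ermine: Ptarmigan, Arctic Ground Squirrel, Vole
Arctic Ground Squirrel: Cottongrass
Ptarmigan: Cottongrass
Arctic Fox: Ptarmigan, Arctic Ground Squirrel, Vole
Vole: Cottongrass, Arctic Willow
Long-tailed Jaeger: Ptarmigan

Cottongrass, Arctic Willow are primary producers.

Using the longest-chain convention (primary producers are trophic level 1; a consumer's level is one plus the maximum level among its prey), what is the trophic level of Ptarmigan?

Trophic level 2

Cottongrass is a producer → level 1.
Ptarmigan eats Cottongrass → level 2.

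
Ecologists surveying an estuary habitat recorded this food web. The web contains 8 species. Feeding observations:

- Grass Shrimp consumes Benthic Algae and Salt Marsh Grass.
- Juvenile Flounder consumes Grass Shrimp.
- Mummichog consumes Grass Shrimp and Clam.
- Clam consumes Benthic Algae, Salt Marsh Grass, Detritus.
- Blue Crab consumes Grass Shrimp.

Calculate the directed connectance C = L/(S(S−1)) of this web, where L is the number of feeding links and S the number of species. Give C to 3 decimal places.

C = 0.161

The web has S = 8 species and L = 9 feeding links.
C = L / (S(S−1)) = 9 / 56 = 0.1607 ≈ 0.161.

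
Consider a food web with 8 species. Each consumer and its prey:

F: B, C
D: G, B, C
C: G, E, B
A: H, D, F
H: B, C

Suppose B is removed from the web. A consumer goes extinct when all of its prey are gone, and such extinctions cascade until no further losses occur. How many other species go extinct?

0

Remove B.
Every predator of it retains at least one other prey: C still has G, E; H still has C; D still has G, C; F still has C.
No consumer loses all prey, so no secondary extinctions occur.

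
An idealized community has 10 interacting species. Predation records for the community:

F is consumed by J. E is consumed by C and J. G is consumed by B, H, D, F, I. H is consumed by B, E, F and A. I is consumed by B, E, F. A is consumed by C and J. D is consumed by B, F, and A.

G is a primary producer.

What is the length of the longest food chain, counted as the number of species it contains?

4 species

One longest chain: G → D → A → C.
It has 4 species and 3 links.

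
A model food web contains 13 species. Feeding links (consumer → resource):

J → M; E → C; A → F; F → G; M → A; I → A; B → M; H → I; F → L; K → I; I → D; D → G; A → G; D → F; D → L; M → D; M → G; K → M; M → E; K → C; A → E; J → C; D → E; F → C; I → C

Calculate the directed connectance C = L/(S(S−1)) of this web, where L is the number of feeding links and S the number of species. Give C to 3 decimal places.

The web has S = 13 species and L = 25 feeding links.
C = L / (S(S−1)) = 25 / 156 = 0.1603 ≈ 0.160.

C = 0.160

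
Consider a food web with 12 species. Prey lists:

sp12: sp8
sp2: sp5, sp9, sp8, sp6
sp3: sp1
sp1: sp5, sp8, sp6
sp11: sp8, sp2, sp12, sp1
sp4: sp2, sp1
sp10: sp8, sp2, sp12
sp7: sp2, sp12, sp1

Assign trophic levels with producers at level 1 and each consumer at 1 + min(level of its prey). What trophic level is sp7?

sp5 is a producer → level 1.
sp2 eats sp5 → level 2.
sp7 eats sp2 → level 3.
No prey of sp7 is below level 2, so 3 is the minimum.

Trophic level 3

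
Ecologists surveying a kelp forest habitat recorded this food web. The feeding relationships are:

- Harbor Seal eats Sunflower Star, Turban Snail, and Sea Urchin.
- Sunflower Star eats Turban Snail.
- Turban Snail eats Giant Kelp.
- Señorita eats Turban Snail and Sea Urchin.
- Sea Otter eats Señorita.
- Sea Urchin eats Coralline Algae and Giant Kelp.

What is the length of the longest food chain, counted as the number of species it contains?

4 species

One longest chain: Giant Kelp → Turban Snail → Sunflower Star → Harbor Seal.
It has 4 species and 3 links.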